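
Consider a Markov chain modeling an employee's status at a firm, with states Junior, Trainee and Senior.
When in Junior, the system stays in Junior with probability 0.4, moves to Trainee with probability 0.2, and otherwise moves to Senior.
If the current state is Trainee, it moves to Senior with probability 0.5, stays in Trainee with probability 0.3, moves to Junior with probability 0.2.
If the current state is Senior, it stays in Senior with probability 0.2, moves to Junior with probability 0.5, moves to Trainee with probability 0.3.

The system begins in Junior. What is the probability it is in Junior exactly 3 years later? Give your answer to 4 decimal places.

Propagate the distribution vector 3 years from Junior.
After 0 years: (1.0000, 0.0000, 0.0000)
After 1 year: (0.4000, 0.2000, 0.4000)
After 2 years: (0.4000, 0.2600, 0.3400)
After 3 years: (0.3820, 0.2600, 0.3580)
P(in Junior after 3 years) = 0.3820

0.3820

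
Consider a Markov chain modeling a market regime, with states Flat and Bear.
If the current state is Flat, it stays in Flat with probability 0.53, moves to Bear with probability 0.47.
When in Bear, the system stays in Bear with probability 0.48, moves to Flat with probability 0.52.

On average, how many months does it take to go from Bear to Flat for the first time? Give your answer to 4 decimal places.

1.9231

Let t(s) be the expected number of months to first reach Flat from state s, with t(Flat) = 0. Conditioning on the first month:
t(Bear) = 1 + 0.48·t(Bear)
Solving: t(Bear) = 1.9231.
Expected months from Bear to Flat: 1.9231.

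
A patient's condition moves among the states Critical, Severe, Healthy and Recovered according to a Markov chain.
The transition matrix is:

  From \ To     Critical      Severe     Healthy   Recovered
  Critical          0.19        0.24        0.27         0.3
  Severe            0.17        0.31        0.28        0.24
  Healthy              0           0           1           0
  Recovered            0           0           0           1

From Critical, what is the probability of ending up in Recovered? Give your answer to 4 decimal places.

0.5107

Let h(s) be the probability of absorption at Recovered starting from transient state s. Then h(Recovered) = 1 and h(Healthy) = 0. By first-step analysis:
h(Critical) = 0.19·h(Critical) + 0.24·h(Severe) + 0.27·0 + 0.3·1
h(Severe) = 0.17·h(Critical) + 0.31·h(Severe) + 0.28·0 + 0.24·1
Solving: h(Critical) = 0.5107, h(Severe) = 0.4737.
Starting from Critical, the probability is 0.5107.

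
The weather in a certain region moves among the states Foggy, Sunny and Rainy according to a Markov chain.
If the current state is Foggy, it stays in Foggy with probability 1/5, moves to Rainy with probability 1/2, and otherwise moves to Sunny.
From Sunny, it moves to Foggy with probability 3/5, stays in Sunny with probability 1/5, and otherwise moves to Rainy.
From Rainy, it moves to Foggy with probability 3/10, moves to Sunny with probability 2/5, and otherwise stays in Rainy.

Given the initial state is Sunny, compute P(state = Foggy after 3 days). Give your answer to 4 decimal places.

0.3600

Propagate the distribution vector 3 days from Sunny.
After 0 days: (0.0000, 1.0000, 0.0000)
After 1 day: (0.6000, 0.2000, 0.2000)
After 2 days: (0.3000, 0.3000, 0.4000)
After 3 days: (0.3600, 0.3100, 0.3300)
P(in Foggy after 3 days) = 0.3600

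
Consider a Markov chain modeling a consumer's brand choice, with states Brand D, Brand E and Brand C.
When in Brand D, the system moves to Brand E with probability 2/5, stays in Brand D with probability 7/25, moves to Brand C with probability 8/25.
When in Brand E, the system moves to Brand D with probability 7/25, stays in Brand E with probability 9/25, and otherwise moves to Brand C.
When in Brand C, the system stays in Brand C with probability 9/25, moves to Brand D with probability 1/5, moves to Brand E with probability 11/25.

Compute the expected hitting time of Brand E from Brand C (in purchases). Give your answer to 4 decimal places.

2.3185

Let t(s) be the expected number of purchases to first reach Brand E from state s, with t(Brand E) = 0. Conditioning on the first purchase:
t(Brand D) = 1 + 0.28·t(Brand D) + 0.32·t(Brand C)
t(Brand C) = 1 + 0.2·t(Brand D) + 0.36·t(Brand C)
Solving: t(Brand D) = 2.4194, t(Brand C) = 2.3185.
Expected purchases from Brand C to Brand E: 2.3185.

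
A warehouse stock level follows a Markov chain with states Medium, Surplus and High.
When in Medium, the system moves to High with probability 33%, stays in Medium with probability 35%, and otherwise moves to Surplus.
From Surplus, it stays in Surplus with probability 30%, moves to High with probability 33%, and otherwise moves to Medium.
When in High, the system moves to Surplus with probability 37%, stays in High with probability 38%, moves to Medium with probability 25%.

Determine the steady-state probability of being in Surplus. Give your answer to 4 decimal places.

Let the stationary distribution be π with π = πP and π_1 + π_2 + π_3 = 1.
π_1 = 0.35·π_1 + 0.37·π_2 + 0.25·π_3
π_2 = 0.32·π_1 + 0.3·π_2 + 0.37·π_3
Solving with the normalization constraint gives π = (0.3219, 0.3308, 0.3474).
So the stationary probability of Surplus is 0.3308.

0.3308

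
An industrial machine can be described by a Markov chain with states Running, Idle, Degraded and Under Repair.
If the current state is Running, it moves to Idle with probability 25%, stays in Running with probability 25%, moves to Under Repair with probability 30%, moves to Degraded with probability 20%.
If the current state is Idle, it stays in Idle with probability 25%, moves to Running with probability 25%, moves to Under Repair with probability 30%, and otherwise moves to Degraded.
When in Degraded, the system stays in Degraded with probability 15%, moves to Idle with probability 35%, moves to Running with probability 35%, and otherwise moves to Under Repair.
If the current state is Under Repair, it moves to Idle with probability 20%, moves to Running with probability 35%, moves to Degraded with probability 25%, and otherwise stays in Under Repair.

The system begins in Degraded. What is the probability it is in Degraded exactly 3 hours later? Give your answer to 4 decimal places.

0.2031

Propagate the distribution vector 3 hours from Degraded.
After 0 hours: (0.0000, 0.0000, 1.0000, 0.0000)
After 1 hour: (0.3500, 0.3500, 0.1500, 0.1500)
After 2 hours: (0.2800, 0.2575, 0.2000, 0.2625)
After 3 hours: (0.2963, 0.2569, 0.2031, 0.2438)
P(in Degraded after 3 hours) = 0.2031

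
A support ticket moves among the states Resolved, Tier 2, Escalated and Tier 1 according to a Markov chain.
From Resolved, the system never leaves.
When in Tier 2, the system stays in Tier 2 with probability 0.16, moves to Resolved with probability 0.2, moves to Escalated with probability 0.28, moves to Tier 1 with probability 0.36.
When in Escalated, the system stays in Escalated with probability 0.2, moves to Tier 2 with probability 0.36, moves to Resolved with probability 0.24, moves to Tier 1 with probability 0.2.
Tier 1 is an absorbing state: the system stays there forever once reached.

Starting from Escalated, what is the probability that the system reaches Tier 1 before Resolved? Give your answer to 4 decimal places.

Let h(s) be the probability of absorption at Tier 1 starting from transient state s. Then h(Tier 1) = 1 and h(Resolved) = 0. By first-step analysis:
h(Tier 2) = 0.2·0 + 0.16·h(Tier 2) + 0.28·h(Escalated) + 0.36·1
h(Escalated) = 0.24·0 + 0.36·h(Tier 2) + 0.2·h(Escalated) + 0.2·1
Solving: h(Tier 2) = 0.6022, h(Escalated) = 0.5210.
Starting from Escalated, the probability is 0.5210.

0.5210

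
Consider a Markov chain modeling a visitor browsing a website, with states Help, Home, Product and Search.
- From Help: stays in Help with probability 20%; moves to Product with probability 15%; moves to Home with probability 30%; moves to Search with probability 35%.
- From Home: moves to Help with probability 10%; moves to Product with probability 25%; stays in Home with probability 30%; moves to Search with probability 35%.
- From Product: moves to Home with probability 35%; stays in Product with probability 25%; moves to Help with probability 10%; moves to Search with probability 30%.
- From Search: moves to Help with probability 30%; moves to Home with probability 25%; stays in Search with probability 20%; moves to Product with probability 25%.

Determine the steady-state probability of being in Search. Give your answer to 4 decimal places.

Let the stationary distribution be π with π = πP and π_1 + π_2 + π_3 + π_4 = 1.
π_1 = 0.2·π_1 + 0.1·π_2 + 0.1·π_3 + 0.3·π_4
π_2 = 0.3·π_1 + 0.3·π_2 + 0.35·π_3 + 0.25·π_4
π_3 = 0.15·π_1 + 0.25·π_2 + 0.25·π_3 + 0.25·π_4
Solving with the normalization constraint gives π = (0.1765, 0.2969, 0.2324, 0.2942).
So the stationary probability of Search is 0.2942.

0.2942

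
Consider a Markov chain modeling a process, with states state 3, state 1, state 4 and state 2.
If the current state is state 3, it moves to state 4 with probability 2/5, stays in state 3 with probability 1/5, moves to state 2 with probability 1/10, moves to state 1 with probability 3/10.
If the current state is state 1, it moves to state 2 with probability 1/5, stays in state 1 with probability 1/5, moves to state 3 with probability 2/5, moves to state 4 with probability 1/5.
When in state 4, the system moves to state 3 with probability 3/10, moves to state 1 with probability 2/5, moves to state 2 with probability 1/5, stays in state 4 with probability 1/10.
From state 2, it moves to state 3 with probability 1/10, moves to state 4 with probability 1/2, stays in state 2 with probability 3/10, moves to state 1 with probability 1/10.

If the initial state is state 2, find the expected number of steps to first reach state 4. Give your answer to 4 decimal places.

2.2727

Let t(s) be the expected number of steps to first reach state 4 from state s, with t(state 4) = 0. Conditioning on the first step:
t(state 3) = 1 + 0.2·t(state 3) + 0.3·t(state 1) + 0.1·t(state 2)
t(state 1) = 1 + 0.4·t(state 3) + 0.2·t(state 1) + 0.2·t(state 2)
t(state 2) = 1 + 0.1·t(state 3) + 0.1·t(state 1) + 0.3·t(state 2)
Solving: t(state 3) = 2.7273, t(state 1) = 3.1818, t(state 2) = 2.2727.
Expected steps from state 2 to state 4: 2.2727.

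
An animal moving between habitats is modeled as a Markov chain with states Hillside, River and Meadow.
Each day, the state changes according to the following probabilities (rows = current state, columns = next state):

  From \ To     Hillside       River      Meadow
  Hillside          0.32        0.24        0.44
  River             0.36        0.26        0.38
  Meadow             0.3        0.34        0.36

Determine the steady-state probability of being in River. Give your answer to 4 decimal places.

Let the stationary distribution be π with π = πP and π_1 + π_2 + π_3 = 1.
π_1 = 0.32·π_1 + 0.36·π_2 + 0.3·π_3
π_2 = 0.24·π_1 + 0.26·π_2 + 0.34·π_3
Solving with the normalization constraint gives π = (0.3236, 0.2849, 0.3916).
So the stationary probability of River is 0.2849.

0.2849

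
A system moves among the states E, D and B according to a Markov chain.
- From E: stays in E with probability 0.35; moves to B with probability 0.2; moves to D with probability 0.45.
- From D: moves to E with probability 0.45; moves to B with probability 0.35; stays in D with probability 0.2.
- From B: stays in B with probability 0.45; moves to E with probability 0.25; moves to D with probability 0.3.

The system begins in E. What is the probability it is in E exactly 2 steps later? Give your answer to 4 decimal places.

0.3750

Sum over the intermediate state after 1 step:
P = P(E→E)·P(E→E) + P(E→D)·P(D→E) + P(E→B)·P(B→E)
  = 0.35×0.35 + 0.45×0.45 + 0.2×0.25
  = 0.1225 + 0.2025 + 0.0500 = 0.3750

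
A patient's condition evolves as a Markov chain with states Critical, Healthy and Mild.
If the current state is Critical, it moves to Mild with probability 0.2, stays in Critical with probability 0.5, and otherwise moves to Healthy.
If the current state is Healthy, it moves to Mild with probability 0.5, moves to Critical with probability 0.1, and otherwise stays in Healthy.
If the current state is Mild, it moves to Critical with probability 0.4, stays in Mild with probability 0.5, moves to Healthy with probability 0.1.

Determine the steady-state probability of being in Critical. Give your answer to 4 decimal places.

0.3623

Let the stationary distribution be π with π = πP and π_1 + π_2 + π_3 = 1.
π_1 = 0.5·π_1 + 0.1·π_2 + 0.4·π_3
π_2 = 0.3·π_1 + 0.4·π_2 + 0.1·π_3
Solving with the normalization constraint gives π = (0.3623, 0.2464, 0.3913).
So the stationary probability of Critical is 0.3623.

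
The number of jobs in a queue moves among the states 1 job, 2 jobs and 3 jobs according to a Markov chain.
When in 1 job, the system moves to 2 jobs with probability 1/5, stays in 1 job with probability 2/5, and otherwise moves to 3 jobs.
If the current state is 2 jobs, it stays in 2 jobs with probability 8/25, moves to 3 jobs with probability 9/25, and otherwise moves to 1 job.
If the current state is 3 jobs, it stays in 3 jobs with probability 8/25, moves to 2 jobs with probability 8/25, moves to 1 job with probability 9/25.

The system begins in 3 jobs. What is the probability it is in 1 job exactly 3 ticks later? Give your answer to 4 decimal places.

0.3634

Propagate the distribution vector 3 ticks from 3 jobs.
After 0 ticks: (0.0000, 0.0000, 1.0000)
After 1 tick: (0.3600, 0.3200, 0.3200)
After 2 ticks: (0.3616, 0.2768, 0.3616)
After 3 ticks: (0.3634, 0.2766, 0.3600)
P(in 1 job after 3 ticks) = 0.3634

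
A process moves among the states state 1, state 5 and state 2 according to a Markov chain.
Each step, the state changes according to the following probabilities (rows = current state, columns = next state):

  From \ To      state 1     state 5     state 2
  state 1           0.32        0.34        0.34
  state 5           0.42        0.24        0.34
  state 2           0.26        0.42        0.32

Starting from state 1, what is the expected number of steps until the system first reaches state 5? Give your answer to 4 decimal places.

Let t(s) be the expected number of steps to first reach state 5 from state s, with t(state 5) = 0. Conditioning on the first step:
t(state 1) = 1 + 0.32·t(state 1) + 0.34·t(state 2)
t(state 2) = 1 + 0.26·t(state 1) + 0.32·t(state 2)
Solving: t(state 1) = 2.7273, t(state 2) = 2.5134.
Expected steps from state 1 to state 5: 2.7273.

2.7273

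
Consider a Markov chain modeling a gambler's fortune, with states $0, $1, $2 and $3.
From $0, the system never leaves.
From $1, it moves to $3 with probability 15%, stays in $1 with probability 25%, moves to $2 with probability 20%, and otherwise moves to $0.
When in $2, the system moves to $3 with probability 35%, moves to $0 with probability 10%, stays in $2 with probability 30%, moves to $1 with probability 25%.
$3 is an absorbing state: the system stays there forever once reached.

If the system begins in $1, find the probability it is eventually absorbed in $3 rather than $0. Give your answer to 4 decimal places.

Let h(s) be the probability of absorption at $3 starting from transient state s. Then h($3) = 1 and h($0) = 0. By first-step analysis:
h($1) = 0.4·0 + 0.25·h($1) + 0.2·h($2) + 0.15·1
h($2) = 0.1·0 + 0.25·h($1) + 0.3·h($2) + 0.35·1
Solving: h($1) = 0.3684, h($2) = 0.6316.
Starting from $1, the probability is 0.3684.

0.3684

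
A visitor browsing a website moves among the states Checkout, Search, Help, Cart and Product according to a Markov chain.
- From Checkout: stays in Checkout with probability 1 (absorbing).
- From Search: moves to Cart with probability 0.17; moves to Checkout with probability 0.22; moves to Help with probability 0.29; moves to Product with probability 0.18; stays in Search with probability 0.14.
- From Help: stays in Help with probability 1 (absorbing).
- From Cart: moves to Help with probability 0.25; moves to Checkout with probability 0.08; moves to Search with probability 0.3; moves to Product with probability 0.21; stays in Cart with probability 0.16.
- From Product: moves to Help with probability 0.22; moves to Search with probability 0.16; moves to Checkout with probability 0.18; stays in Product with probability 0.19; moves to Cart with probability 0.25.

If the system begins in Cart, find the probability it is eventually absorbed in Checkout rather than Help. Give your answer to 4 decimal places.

0.3438

Let h(s) be the probability of absorption at Checkout starting from transient state s. Then h(Checkout) = 1 and h(Help) = 0. By first-step analysis:
h(Search) = 0.22·1 + 0.14·h(Search) + 0.29·0 + 0.17·h(Cart) + 0.18·h(Product)
h(Cart) = 0.08·1 + 0.3·h(Search) + 0.25·0 + 0.16·h(Cart) + 0.21·h(Product)
h(Product) = 0.18·1 + 0.16·h(Search) + 0.22·0 + 0.25·h(Cart) + 0.19·h(Product)
Solving: h(Search) = 0.4094, h(Cart) = 0.3438, h(Product) = 0.4092.
Starting from Cart, the probability is 0.3438.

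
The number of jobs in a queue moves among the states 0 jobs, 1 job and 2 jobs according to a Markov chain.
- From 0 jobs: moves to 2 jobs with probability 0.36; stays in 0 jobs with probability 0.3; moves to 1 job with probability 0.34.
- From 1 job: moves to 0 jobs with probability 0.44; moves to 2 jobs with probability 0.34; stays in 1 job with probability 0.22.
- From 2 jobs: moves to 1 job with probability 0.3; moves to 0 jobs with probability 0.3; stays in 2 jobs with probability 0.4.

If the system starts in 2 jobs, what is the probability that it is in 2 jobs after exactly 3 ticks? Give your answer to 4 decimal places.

0.3690

Propagate the distribution vector 3 ticks from 2 jobs.
After 0 ticks: (0.0000, 0.0000, 1.0000)
After 1 tick: (0.3000, 0.3000, 0.4000)
After 2 ticks: (0.3420, 0.2880, 0.3700)
After 3 ticks: (0.3403, 0.2906, 0.3690)
P(in 2 jobs after 3 ticks) = 0.3690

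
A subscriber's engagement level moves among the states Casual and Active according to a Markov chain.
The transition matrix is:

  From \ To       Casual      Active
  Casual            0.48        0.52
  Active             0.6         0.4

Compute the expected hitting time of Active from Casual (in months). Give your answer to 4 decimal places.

1.9231

Let t(s) be the expected number of months to first reach Active from state s, with t(Active) = 0. Conditioning on the first month:
t(Casual) = 1 + 0.48·t(Casual)
Solving: t(Casual) = 1.9231.
Expected months from Casual to Active: 1.9231.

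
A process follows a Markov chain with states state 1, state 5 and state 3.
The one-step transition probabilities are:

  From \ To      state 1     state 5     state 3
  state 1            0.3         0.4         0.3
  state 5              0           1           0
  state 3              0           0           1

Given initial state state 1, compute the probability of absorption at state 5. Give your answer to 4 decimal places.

0.5714

Let h(s) be the probability of absorption at state 5 starting from transient state s. Then h(state 5) = 1 and h(state 3) = 0. By first-step analysis:
h(state 1) = 0.3·h(state 1) + 0.4·1 + 0.3·0
Solving: h(state 1) = 0.5714.
Starting from state 1, the probability is 0.5714.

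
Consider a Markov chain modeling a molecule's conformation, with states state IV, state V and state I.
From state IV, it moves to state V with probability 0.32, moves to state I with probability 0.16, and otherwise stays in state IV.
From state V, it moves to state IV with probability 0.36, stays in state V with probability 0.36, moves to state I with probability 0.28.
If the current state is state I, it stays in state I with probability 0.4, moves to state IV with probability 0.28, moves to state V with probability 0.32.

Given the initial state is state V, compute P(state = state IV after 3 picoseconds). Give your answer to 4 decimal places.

Propagate the distribution vector 3 picoseconds from state V.
After 0 picoseconds: (0.0000, 1.0000, 0.0000)
After 1 picosecond: (0.3600, 0.3600, 0.2800)
After 2 picoseconds: (0.3952, 0.3344, 0.2704)
After 3 picoseconds: (0.4016, 0.3334, 0.2650)
P(in state IV after 3 picoseconds) = 0.4016

0.4016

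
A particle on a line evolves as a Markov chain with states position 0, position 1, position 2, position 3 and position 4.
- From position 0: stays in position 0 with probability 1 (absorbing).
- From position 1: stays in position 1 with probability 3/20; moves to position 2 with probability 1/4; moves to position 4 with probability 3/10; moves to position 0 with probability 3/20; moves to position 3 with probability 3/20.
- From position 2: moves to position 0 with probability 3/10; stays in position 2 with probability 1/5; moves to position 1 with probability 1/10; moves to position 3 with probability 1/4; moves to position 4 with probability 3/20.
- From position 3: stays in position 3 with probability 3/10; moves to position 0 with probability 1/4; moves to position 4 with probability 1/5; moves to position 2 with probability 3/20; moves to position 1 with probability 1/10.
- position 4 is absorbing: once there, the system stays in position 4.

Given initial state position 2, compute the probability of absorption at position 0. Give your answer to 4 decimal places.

Let h(s) be the probability of absorption at position 0 starting from transient state s. Then h(position 0) = 1 and h(position 4) = 0. By first-step analysis:
h(position 1) = 0.15·1 + 0.15·h(position 1) + 0.25·h(position 2) + 0.15·h(position 3) + 0.3·0
h(position 2) = 0.3·1 + 0.1·h(position 1) + 0.2·h(position 2) + 0.25·h(position 3) + 0.15·0
h(position 3) = 0.25·1 + 0.1·h(position 1) + 0.15·h(position 2) + 0.3·h(position 3) + 0.2·0
Solving: h(position 1) = 0.4512, h(position 2) = 0.6036, h(position 3) = 0.5509.
Starting from position 2, the probability is 0.6036.

0.6036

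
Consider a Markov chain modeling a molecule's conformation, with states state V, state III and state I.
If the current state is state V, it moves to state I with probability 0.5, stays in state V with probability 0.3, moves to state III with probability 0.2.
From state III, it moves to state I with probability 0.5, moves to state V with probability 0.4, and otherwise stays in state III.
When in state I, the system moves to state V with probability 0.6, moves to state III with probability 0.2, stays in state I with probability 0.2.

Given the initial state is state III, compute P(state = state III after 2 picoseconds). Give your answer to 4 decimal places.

0.1900

Sum over the intermediate state after 1 picosecond:
P = P(state III→state V)·P(state V→state III) + P(state III→state III)·P(state III→state III) + P(state III→state I)·P(state I→state III)
  = 0.4×0.2 + 0.1×0.1 + 0.5×0.2
  = 0.0800 + 0.0100 + 0.1000 = 0.1900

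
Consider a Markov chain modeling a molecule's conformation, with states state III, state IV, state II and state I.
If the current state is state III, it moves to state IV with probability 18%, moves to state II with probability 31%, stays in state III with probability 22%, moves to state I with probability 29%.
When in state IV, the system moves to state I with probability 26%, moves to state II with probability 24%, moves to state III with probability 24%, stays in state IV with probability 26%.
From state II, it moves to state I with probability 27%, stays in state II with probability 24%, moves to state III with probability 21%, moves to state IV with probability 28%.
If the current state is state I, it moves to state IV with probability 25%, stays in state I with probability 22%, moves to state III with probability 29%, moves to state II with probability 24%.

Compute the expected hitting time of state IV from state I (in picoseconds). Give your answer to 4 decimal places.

Let t(s) be the expected number of picoseconds to first reach state IV from state s, with t(state IV) = 0. Conditioning on the first picosecond:
t(state III) = 1 + 0.22·t(state III) + 0.31·t(state II) + 0.29·t(state I)
t(state II) = 1 + 0.21·t(state III) + 0.24·t(state II) + 0.27·t(state I)
t(state I) = 1 + 0.29·t(state III) + 0.24·t(state II) + 0.22·t(state I)
Solving: t(state III) = 4.4278, t(state II) = 4.0189, t(state I) = 4.1648.
Expected picoseconds from state I to state IV: 4.1648.

4.1648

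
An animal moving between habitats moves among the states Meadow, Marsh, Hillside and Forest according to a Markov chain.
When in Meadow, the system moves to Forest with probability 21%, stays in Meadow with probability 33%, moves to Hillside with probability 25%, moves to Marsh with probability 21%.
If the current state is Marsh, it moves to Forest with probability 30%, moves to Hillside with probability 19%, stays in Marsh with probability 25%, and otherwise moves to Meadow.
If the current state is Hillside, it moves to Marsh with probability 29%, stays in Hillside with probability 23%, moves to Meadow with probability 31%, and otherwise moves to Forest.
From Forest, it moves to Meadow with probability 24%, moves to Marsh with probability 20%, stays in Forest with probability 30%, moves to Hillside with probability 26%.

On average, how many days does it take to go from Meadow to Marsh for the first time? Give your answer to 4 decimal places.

4.3940

Let t(s) be the expected number of days to first reach Marsh from state s, with t(Marsh) = 0. Conditioning on the first day:
t(Meadow) = 1 + 0.33·t(Meadow) + 0.25·t(Hillside) + 0.21·t(Forest)
t(Hillside) = 1 + 0.31·t(Meadow) + 0.23·t(Hillside) + 0.17·t(Forest)
t(Forest) = 1 + 0.24·t(Meadow) + 0.26·t(Hillside) + 0.3·t(Forest)
Solving: t(Meadow) = 4.3940, t(Hillside) = 4.0477, t(Forest) = 4.4385.
Expected days from Meadow to Marsh: 4.3940.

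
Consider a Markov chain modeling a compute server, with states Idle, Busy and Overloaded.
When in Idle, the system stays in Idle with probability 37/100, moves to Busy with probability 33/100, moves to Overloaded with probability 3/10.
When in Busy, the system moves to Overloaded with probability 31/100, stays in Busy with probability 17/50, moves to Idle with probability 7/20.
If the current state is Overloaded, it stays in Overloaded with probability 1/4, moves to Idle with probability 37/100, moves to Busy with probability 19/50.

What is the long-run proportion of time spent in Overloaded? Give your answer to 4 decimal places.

Let the stationary distribution be π with π = πP and π_1 + π_2 + π_3 = 1.
π_1 = 0.37·π_1 + 0.35·π_2 + 0.37·π_3
π_2 = 0.33·π_1 + 0.34·π_2 + 0.38·π_3
Solving with the normalization constraint gives π = (0.3630, 0.3479, 0.2890).
So the stationary probability of Overloaded is 0.2890.

0.2890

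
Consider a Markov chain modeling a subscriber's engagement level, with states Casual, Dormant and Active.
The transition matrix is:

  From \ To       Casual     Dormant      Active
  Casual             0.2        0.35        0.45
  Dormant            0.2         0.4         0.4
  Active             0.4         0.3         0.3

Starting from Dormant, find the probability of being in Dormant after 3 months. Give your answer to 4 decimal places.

0.3490

Propagate the distribution vector 3 months from Dormant.
After 0 months: (0.0000, 1.0000, 0.0000)
After 1 month: (0.2000, 0.4000, 0.4000)
After 2 months: (0.2800, 0.3500, 0.3700)
After 3 months: (0.2740, 0.3490, 0.3770)
P(in Dormant after 3 months) = 0.3490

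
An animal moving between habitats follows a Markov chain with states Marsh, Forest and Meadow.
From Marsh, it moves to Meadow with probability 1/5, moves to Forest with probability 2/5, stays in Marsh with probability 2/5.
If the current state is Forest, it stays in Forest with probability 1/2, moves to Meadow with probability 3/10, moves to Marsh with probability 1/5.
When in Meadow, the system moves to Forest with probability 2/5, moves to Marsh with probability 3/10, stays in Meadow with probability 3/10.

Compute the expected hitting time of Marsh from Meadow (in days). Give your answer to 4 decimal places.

3.9130

Let t(s) be the expected number of days to first reach Marsh from state s, with t(Marsh) = 0. Conditioning on the first day:
t(Forest) = 1 + 0.5·t(Forest) + 0.3·t(Meadow)
t(Meadow) = 1 + 0.4·t(Forest) + 0.3·t(Meadow)
Solving: t(Forest) = 4.3478, t(Meadow) = 3.9130.
Expected days from Meadow to Marsh: 3.9130.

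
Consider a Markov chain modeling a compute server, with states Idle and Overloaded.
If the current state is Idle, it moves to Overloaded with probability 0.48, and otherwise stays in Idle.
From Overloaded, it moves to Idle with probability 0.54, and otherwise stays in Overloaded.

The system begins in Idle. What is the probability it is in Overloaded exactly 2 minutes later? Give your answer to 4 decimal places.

0.4704

Sum over the intermediate state after 1 minute:
P = P(Idle→Idle)·P(Idle→Overloaded) + P(Idle→Overloaded)·P(Overloaded→Overloaded)
  = 0.52×0.48 + 0.48×0.46
  = 0.2496 + 0.2208 = 0.4704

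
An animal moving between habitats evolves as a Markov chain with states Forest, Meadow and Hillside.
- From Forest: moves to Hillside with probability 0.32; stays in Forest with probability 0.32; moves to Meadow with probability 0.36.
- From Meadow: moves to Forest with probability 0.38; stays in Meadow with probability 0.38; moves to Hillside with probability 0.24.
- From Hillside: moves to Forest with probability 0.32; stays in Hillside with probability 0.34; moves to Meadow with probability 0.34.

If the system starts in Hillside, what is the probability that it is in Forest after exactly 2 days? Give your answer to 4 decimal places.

0.3404

Sum over the intermediate state after 1 day:
P = P(Hillside→Forest)·P(Forest→Forest) + P(Hillside→Meadow)·P(Meadow→Forest) + P(Hillside→Hillside)·P(Hillside→Forest)
  = 0.32×0.32 + 0.34×0.38 + 0.34×0.32
  = 0.1024 + 0.1292 + 0.1088 = 0.3404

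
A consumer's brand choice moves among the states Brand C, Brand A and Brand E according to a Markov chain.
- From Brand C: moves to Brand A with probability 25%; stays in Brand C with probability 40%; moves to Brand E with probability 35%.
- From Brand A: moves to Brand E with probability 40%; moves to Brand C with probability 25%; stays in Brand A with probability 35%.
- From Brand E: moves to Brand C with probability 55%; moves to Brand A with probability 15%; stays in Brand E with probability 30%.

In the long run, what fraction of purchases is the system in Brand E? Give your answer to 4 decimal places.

0.3447

Let the stationary distribution be π with π = πP and π_1 + π_2 + π_3 = 1.
π_1 = 0.4·π_1 + 0.25·π_2 + 0.55·π_3
π_2 = 0.25·π_1 + 0.35·π_2 + 0.15·π_3
Solving with the normalization constraint gives π = (0.4158, 0.2395, 0.3447).
So the stationary probability of Brand E is 0.3447.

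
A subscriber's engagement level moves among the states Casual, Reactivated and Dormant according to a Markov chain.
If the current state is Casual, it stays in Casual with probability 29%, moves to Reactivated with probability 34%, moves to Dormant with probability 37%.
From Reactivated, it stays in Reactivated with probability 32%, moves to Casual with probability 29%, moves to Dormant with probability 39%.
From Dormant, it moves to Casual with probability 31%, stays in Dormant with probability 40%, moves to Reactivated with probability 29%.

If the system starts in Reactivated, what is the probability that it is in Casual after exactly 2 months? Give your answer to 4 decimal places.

0.2978

Sum over the intermediate state after 1 month:
P = P(Reactivated→Casual)·P(Casual→Casual) + P(Reactivated→Reactivated)·P(Reactivated→Casual) + P(Reactivated→Dormant)·P(Dormant→Casual)
  = 0.29×0.29 + 0.32×0.29 + 0.39×0.31
  = 0.0841 + 0.0928 + 0.1209 = 0.2978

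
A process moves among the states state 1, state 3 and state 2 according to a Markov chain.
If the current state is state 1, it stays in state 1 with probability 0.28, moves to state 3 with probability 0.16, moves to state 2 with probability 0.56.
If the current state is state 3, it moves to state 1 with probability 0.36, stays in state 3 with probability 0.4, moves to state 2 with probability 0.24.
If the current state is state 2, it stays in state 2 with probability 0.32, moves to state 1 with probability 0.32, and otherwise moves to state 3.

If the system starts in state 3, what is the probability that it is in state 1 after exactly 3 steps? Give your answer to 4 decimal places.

0.3193

Propagate the distribution vector 3 steps from state 3.
After 0 steps: (0.0000, 1.0000, 0.0000)
After 1 step: (0.3600, 0.4000, 0.2400)
After 2 steps: (0.3216, 0.3040, 0.3744)
After 3 steps: (0.3193, 0.3078, 0.3729)
P(in state 1 after 3 steps) = 0.3193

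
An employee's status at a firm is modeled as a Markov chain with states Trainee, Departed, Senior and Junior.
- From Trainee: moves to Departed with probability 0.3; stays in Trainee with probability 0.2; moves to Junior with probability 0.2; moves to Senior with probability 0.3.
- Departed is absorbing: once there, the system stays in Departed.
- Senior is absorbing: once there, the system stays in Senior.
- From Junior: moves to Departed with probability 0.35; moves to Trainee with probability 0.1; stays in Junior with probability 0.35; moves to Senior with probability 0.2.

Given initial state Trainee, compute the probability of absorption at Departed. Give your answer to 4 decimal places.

Let h(s) be the probability of absorption at Departed starting from transient state s. Then h(Departed) = 1 and h(Senior) = 0. By first-step analysis:
h(Trainee) = 0.2·h(Trainee) + 0.3·1 + 0.3·0 + 0.2·h(Junior)
h(Junior) = 0.1·h(Trainee) + 0.35·1 + 0.2·0 + 0.35·h(Junior)
Solving: h(Trainee) = 0.5300, h(Junior) = 0.6200.
Starting from Trainee, the probability is 0.5300.

0.5300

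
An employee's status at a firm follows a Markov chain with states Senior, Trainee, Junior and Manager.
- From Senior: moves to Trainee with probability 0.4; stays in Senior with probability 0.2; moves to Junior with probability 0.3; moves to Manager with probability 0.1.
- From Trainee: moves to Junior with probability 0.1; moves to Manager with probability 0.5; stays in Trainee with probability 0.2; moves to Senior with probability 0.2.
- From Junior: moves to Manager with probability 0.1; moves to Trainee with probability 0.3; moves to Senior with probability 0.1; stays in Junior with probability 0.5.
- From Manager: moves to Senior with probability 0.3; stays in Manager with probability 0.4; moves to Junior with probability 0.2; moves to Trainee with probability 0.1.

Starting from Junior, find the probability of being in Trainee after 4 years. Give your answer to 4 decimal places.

Propagate the distribution vector 4 years from Junior.
After 0 years: (0.0000, 0.0000, 1.0000, 0.0000)
After 1 year: (0.1000, 0.3000, 0.5000, 0.1000)
After 2 years: (0.1600, 0.2600, 0.3300, 0.2500)
After 3 years: (0.1920, 0.2400, 0.2890, 0.2790)
After 4 years: (0.1990, 0.2394, 0.2819, 0.2797)
P(in Trainee after 4 years) = 0.2394

0.2394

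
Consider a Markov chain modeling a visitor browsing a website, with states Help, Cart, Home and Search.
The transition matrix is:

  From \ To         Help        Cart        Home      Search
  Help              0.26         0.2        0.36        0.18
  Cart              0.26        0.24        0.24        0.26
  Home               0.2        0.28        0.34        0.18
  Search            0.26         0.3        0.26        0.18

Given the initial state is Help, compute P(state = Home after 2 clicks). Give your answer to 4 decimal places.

Propagate the distribution vector 2 clicks from Help.
After 0 clicks: (1.0000, 0.0000, 0.0000, 0.0000)
After 1 click: (0.2600, 0.2000, 0.3600, 0.1800)
After 2 clicks: (0.2384, 0.2548, 0.3108, 0.1960)
P(in Home after 2 clicks) = 0.3108

0.3108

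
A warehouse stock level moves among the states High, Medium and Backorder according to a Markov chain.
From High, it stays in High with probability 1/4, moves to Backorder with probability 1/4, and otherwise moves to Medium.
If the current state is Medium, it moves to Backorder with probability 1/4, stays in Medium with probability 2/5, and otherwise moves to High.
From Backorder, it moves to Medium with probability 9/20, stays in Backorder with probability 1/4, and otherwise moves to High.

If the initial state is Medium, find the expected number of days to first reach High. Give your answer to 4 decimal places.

Let t(s) be the expected number of days to first reach High from state s, with t(High) = 0. Conditioning on the first day:
t(Medium) = 1 + 0.4·t(Medium) + 0.25·t(Backorder)
t(Backorder) = 1 + 0.45·t(Medium) + 0.25·t(Backorder)
Solving: t(Medium) = 2.9630, t(Backorder) = 3.1111.
Expected days from Medium to High: 2.9630.

2.9630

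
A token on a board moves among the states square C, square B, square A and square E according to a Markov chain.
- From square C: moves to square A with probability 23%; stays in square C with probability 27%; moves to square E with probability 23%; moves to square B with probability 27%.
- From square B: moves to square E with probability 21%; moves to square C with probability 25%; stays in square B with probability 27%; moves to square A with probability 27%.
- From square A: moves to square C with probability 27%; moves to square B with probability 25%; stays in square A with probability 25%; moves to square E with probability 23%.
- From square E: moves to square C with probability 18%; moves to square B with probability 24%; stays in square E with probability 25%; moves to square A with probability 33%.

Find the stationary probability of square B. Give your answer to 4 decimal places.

0.2577

Let the stationary distribution be π with π = πP and π_1 + π_2 + π_3 + π_4 = 1.
π_1 = 0.27·π_1 + 0.25·π_2 + 0.27·π_3 + 0.18·π_4
π_2 = 0.27·π_1 + 0.27·π_2 + 0.25·π_3 + 0.24·π_4
π_3 = 0.23·π_1 + 0.27·π_2 + 0.25·π_3 + 0.33·π_4
Solving with the normalization constraint gives π = (0.2442, 0.2577, 0.2686, 0.2294).
So the stationary probability of square B is 0.2577.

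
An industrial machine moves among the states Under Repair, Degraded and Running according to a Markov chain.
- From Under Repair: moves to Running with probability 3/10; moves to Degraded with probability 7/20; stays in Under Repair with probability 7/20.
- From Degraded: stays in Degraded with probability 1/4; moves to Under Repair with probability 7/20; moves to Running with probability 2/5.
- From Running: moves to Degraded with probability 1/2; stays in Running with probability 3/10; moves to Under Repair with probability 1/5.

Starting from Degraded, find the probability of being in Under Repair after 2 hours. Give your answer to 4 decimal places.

Sum over the intermediate state after 1 hour:
P = P(Degraded→Under Repair)·P(Under Repair→Under Repair) + P(Degraded→Degraded)·P(Degraded→Under Repair) + P(Degraded→Running)·P(Running→Under Repair)
  = 0.35×0.35 + 0.25×0.35 + 0.4×0.2
  = 0.1225 + 0.0875 + 0.0800 = 0.2900

0.2900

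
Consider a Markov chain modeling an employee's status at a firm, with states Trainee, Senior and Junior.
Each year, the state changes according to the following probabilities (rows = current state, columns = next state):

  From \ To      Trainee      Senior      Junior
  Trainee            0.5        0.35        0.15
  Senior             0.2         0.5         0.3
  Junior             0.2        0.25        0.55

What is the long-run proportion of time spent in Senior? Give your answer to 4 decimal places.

0.3714

Let the stationary distribution be π with π = πP and π_1 + π_2 + π_3 = 1.
π_1 = 0.5·π_1 + 0.2·π_2 + 0.2·π_3
π_2 = 0.35·π_1 + 0.5·π_2 + 0.25·π_3
Solving with the normalization constraint gives π = (0.2857, 0.3714, 0.3429).
So the stationary probability of Senior is 0.3714.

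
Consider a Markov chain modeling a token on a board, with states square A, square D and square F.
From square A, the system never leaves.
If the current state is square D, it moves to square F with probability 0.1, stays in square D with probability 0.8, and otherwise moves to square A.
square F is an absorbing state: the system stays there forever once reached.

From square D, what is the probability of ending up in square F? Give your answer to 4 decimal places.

Let h(s) be the probability of absorption at square F starting from transient state s. Then h(square F) = 1 and h(square A) = 0. By first-step analysis:
h(square D) = 0.1·0 + 0.8·h(square D) + 0.1·1
Solving: h(square D) = 0.5000.
Starting from square D, the probability is 0.5000.

0.5000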